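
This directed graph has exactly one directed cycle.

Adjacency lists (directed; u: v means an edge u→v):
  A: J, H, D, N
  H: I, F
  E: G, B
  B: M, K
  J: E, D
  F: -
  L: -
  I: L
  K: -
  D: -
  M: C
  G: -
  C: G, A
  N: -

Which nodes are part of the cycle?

A, B, C, E, J, M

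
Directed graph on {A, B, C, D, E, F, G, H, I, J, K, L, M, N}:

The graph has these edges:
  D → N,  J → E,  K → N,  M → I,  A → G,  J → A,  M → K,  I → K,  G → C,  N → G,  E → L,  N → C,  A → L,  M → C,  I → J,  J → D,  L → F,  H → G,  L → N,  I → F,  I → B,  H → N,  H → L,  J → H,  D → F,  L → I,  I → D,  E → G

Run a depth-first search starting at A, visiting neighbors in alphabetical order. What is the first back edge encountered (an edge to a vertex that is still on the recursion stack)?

J->A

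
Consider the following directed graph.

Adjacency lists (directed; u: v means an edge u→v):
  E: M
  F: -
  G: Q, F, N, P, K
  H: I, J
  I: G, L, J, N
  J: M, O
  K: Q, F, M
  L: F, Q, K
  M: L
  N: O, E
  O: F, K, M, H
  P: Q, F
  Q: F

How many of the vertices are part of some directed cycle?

9

A vertex is on a directed cycle iff it belongs to a strongly connected component of size ≥ 2 (or has a self-loop).
The vertices on cycles are {G, H, I, J, K, L, M, N, O} — 9 in total.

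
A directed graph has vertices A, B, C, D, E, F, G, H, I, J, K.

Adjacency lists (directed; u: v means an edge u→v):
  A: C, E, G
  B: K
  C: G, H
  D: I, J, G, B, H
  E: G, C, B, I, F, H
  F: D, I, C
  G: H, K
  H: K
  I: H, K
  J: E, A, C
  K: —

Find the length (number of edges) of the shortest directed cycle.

4

For each vertex v, BFS finds the shortest path from v back to v.
The shortest such closed walk is D → J → E → F → D, length 4.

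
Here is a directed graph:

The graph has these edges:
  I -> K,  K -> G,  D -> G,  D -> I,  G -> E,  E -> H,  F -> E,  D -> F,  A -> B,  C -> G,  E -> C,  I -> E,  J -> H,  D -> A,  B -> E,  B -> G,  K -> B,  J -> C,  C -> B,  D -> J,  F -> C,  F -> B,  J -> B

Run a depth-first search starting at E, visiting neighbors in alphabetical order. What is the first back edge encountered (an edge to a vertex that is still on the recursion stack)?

B->E

DFS from E (visiting neighbors in alphabetical order); mark gray on enter, black on exit:
E gray
  C gray
    B gray
      B→E: E is gray → back edge
First back edge: B → E.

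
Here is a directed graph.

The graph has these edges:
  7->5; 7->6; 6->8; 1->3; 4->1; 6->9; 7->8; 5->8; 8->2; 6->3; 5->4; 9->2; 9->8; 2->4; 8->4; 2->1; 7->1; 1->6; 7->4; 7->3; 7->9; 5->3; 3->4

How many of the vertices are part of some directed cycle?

7

A vertex is on a directed cycle iff it belongs to a strongly connected component of size ≥ 2 (or has a self-loop).
The vertices on cycles are {1, 2, 3, 4, 6, 8, 9} — 7 in total.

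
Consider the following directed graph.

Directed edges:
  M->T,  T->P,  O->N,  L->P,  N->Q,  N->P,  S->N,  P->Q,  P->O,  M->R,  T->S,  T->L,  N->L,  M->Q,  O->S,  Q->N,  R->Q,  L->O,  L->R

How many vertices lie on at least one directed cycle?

7

A vertex is on a directed cycle iff it belongs to a strongly connected component of size ≥ 2 (or has a self-loop).
The vertices on cycles are {L, N, O, P, Q, R, S} — 7 in total.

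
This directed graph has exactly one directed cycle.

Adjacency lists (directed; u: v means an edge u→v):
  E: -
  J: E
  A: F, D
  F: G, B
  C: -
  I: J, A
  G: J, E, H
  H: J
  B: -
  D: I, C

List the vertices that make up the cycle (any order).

DFS with gray/black marking from A:
A gray
  F gray
    G gray
      J gray
        E gray
        E black
      J black
      G→E: E black — skip
      H gray
        H→J: J black — skip
      H black
    G black
    B gray
    B black
  F black
  D gray
    I gray
      I→J: J black — skip
      I→A: A is gray → back edge
Back edge closes the cycle A → D → I → A; its vertices are {A, D, I}.

A, D, I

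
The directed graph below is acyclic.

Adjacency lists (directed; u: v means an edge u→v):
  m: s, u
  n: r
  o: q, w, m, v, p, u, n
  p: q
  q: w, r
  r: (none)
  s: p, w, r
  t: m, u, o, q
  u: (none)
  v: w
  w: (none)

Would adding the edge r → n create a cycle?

Adding r→n creates a cycle iff n can already reach r.
Path from n: n → r.
So n → … → r → n is a cycle.

Yes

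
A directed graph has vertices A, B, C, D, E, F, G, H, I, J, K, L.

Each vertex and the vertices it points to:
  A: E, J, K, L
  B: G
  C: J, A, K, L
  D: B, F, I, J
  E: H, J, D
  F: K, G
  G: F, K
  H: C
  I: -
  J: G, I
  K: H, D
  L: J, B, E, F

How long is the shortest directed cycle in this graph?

2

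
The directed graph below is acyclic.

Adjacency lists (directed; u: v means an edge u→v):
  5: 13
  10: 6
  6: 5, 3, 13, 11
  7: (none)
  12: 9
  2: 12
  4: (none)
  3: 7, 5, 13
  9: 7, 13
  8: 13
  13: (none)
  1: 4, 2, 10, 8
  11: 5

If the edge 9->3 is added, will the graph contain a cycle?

No

Adding 9→3 creates a cycle iff 3 can already reach 9.
Explore from 3: no path reaches 9. The graph stays acyclic.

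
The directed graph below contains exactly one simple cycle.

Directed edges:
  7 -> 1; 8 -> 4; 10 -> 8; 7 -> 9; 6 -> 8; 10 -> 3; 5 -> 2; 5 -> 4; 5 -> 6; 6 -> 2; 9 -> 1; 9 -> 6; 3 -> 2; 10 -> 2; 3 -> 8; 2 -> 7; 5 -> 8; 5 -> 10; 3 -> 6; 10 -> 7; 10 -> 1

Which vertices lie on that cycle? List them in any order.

DFS with gray/black marking from 6:
6 gray
  8 gray
    4 gray
    4 black
  8 black
  2 gray
    7 gray
      9 gray
        1 gray
        1 black
        9→6: 6 is gray → back edge
Back edge closes the cycle 6 → 2 → 7 → 9 → 6; its vertices are {2, 6, 7, 9}.

2, 6, 7, 9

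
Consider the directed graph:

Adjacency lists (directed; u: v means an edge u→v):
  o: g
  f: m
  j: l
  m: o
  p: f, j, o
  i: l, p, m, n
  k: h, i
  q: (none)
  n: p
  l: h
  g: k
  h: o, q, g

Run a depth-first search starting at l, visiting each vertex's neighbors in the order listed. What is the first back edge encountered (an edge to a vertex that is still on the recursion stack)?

k->h

DFS from l (visiting each vertex's neighbors in the order listed); mark gray on enter, black on exit:
l gray
  h gray
    o gray
      g gray
        k gray
          k→h: h is gray → back edge
First back edge: k → h.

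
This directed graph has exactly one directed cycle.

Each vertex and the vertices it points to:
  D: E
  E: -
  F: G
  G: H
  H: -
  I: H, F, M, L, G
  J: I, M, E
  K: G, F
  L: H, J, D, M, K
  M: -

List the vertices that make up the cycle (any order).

DFS with gray/black marking from L:
L gray
  H gray
  H black
  J gray
    I gray
      I→H: H black — skip
      F gray
        G gray
          G→H: H black — skip
        G black
      F black
      M gray
      M black
      I→L: L is gray → back edge
Back edge closes the cycle L → J → I → L; its vertices are {I, J, L}.

I, J, L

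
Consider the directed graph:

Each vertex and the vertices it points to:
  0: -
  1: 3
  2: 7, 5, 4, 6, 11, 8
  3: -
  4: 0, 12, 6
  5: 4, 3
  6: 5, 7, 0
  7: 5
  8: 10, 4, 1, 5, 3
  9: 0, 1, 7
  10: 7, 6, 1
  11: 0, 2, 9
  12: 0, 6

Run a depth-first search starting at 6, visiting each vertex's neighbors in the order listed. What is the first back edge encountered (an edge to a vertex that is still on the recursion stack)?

12->6

DFS from 6 (visiting each vertex's neighbors in the order listed); mark gray on enter, black on exit:
6 gray
  5 gray
    4 gray
      0 gray
      0 black
      12 gray
        12→0: 0 black — skip
        12→6: 6 is gray → back edge
First back edge: 12 → 6.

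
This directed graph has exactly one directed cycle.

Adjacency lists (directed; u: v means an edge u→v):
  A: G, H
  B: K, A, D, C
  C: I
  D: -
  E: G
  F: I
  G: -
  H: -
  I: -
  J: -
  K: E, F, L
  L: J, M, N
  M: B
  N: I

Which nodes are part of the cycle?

DFS with gray/black marking from B:
B gray
  K gray
    E gray
      G gray
      G black
    E black
    F gray
      I gray
      I black
    F black
    L gray
      J gray
      J black
      M gray
        M→B: B is gray → back edge
Back edge closes the cycle B → K → L → M → B; its vertices are {B, K, L, M}.

B, K, L, M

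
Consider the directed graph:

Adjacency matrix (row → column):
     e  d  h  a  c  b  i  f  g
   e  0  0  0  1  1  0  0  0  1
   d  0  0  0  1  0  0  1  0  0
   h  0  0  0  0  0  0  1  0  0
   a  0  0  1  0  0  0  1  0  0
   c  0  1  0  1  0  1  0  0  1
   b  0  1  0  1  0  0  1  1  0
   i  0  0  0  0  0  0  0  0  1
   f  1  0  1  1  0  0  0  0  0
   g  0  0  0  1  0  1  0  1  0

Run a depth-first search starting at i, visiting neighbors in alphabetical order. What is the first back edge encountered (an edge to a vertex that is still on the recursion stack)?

h→i

DFS from i (visiting neighbors in alphabetical order); mark gray on enter, black on exit:
i gray
  g gray
    a gray
      h gray
        h→i: i is gray → back edge
First back edge: h → i.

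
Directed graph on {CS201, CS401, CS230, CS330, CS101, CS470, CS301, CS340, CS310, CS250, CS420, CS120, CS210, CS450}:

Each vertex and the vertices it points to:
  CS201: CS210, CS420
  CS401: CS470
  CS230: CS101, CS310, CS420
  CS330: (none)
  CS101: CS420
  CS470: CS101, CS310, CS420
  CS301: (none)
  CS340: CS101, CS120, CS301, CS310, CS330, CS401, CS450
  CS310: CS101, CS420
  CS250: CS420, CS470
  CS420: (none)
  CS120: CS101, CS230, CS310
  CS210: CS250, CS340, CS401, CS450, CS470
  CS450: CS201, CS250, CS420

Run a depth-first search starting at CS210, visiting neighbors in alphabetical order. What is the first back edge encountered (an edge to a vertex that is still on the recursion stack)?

CS201->CS210

DFS from CS210 (visiting neighbors in alphabetical order); mark gray on enter, black on exit:
CS210 gray
  CS250 gray
    CS420 gray
    CS420 black
    CS470 gray
      CS101 gray
        CS101→CS420: CS420 black — skip
      CS101 black
      CS310 gray
        CS310→CS101: CS101 black — skip
        CS310→CS420: CS420 black — skip
      CS310 black
      CS470→CS420: CS420 black — skip
    CS470 black
  CS250 black
  CS340 gray
    CS340→CS101: CS101 black — skip
    CS120 gray
      CS120→CS101: CS101 black — skip
      CS230 gray
        CS230→CS101: CS101 black — skip
        CS230→CS310: CS310 black — skip
        CS230→CS420: CS420 black — skip
      CS230 black
      CS120→CS310: CS310 black — skip
    CS120 black
    CS301 gray
    CS301 black
    CS340→CS310: CS310 black — skip
    CS330 gray
    CS330 black
    CS401 gray
      CS401→CS470: CS470 black — skip
    CS401 black
    CS450 gray
      CS201 gray
        CS201→CS210: CS210 is gray → back edge
First back edge: CS201 → CS210.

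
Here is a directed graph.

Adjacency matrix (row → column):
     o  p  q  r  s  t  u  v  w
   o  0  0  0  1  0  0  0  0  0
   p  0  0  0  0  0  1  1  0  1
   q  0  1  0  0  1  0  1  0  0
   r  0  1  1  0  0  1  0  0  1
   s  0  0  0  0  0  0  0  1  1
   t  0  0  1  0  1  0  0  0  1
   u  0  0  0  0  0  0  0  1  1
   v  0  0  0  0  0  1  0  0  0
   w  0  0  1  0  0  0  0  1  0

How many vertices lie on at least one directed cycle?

7

A vertex is on a directed cycle iff it belongs to a strongly connected component of size ≥ 2 (or has a self-loop).
The vertices on cycles are {p, q, s, t, u, v, w} — 7 in total.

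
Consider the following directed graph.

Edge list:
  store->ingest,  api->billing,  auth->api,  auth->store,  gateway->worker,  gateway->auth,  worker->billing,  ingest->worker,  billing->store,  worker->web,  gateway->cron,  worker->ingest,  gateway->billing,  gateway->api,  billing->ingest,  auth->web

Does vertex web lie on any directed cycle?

No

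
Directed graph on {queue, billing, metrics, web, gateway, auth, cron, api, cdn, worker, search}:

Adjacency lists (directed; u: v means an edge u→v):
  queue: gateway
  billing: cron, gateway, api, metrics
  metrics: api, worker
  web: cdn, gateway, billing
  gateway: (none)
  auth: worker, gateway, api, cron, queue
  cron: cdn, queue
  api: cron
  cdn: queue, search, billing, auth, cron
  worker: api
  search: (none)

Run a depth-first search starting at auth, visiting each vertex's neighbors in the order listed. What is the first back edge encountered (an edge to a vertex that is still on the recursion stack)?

billing→cron

DFS from auth (visiting each vertex's neighbors in the order listed); mark gray on enter, black on exit:
auth gray
  worker gray
    api gray
      cron gray
        cdn gray
          queue gray
            gateway gray
            gateway black
          queue black
          search gray
          search black
          billing gray
            billing→cron: cron is gray → back edge
First back edge: billing → cron.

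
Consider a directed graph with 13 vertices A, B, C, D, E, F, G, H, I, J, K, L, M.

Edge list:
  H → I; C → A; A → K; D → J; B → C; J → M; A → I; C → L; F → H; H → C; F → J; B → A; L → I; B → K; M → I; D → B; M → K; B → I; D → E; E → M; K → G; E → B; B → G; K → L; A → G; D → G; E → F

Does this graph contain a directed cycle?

No

DFS with white/gray/black marking, starting from C:
C gray
  L gray
    I gray
    I black
  L black
  A gray
    G gray
    G black
    K gray
      K→G: G black — skip
      K→L: L black — skip
    K black
    A→I: I black — skip
  A black
C black
B gray
  B→G: G black — skip
  B→C: C black — skip
  B→K: K black — skip
  B→A: A black — skip
  B→I: I black — skip
B black
D gray
  D→G: G black — skip
  D→B: B black — skip
  E gray
    F gray
      J gray
        M gray
          M→K: K black — skip
          M→I: I black — skip
        M black
      J black
      H gray
        H→I: I black — skip
        H→C: C black — skip
      H black
    F black
    E→M: M black — skip
    E→B: B black — skip
  E black
  D→J: J black — skip
D black
Every edge goes to a white or black vertex — no back edge, so the graph is acyclic.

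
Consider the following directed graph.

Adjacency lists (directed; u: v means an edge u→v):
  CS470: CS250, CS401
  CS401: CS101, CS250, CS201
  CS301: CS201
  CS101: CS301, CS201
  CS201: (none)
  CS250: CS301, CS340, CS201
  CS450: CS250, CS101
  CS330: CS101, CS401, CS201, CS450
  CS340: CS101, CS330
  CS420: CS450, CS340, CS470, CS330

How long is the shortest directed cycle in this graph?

4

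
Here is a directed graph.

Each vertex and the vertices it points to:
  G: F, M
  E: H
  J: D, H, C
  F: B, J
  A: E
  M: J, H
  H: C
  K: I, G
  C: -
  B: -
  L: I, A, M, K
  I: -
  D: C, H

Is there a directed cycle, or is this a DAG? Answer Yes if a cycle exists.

No

DFS with white/gray/black marking, starting from L:
L gray
  I gray
  I black
  A gray
    E gray
      H gray
        C gray
        C black
      H black
    E black
  A black
  M gray
    J gray
      D gray
        D→C: C black — skip
        D→H: H black — skip
      D black
      J→H: H black — skip
      J→C: C black — skip
    J black
    M→H: H black — skip
  M black
  K gray
    K→I: I black — skip
    G gray
      F gray
        B gray
        B black
        F→J: J black — skip
      F black
      G→M: M black — skip
    G black
  K black
L black
Every edge goes to a white or black vertex — no back edge, so the graph is acyclic.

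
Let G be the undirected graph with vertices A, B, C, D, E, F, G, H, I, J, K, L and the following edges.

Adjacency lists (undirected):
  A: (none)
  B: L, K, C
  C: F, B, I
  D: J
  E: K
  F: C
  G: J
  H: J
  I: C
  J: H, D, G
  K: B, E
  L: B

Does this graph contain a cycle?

DFS, tracking each vertex's parent; an edge to a visited non-parent vertex closes a cycle.
Start from I:
visit I (parent –)
  visit C (parent I)
    visit F (parent C)
      F–C: parent, skip
    visit B (parent C)
      visit L (parent B)
        L–B: parent, skip
      visit K (parent B)
        K–B: parent, skip
        visit E (parent K)
          E–K: parent, skip
      B–C: parent, skip
    C–I: parent, skip
visit A (parent –)
visit D (parent –)
  visit J (parent D)
    visit H (parent J)
      H–J: parent, skip
    J–D: parent, skip
    visit G (parent J)
      G–J: parent, skip
No non-parent visited neighbor found — the graph is a forest.

No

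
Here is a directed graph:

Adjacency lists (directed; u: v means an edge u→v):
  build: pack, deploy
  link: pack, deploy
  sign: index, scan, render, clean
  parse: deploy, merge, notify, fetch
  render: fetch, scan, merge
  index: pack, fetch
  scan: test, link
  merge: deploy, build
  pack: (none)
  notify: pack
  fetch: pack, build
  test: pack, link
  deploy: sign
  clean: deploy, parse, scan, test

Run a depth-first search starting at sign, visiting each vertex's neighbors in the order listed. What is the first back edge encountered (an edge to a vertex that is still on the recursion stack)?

deploy->sign

DFS from sign (visiting each vertex's neighbors in the order listed); mark gray on enter, black on exit:
sign gray
  index gray
    pack gray
    pack black
    fetch gray
      fetch→pack: pack black — skip
      build gray
        build→pack: pack black — skip
        deploy gray
          deploy→sign: sign is gray → back edge
First back edge: deploy → sign.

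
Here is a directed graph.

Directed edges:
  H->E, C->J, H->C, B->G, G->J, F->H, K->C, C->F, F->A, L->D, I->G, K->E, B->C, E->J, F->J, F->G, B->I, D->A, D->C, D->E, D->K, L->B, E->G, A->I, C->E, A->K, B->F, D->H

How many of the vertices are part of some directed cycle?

A vertex is on a directed cycle iff it belongs to a strongly connected component of size ≥ 2 (or has a self-loop).
The vertices on cycles are {A, C, F, H, K} — 5 in total.

5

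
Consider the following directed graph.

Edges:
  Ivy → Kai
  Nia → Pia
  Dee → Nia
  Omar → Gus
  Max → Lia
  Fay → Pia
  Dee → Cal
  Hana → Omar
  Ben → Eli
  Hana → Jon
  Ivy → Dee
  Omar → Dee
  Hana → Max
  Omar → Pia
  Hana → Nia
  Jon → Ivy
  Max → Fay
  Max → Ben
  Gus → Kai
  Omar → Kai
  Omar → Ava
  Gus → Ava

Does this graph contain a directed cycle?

No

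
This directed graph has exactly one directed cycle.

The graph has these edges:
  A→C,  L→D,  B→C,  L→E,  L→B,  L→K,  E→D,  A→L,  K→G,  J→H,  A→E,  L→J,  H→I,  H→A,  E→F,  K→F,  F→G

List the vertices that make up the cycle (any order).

DFS with gray/black marking from L:
L gray
  B gray
    C gray
    C black
  B black
  E gray
    F gray
      G gray
      G black
    F black
    D gray
    D black
  E black
  L→D: D black — skip
  K gray
    K→G: G black — skip
    K→F: F black — skip
  K black
  J gray
    H gray
      A gray
        A→C: C black — skip
        A→E: E black — skip
        A→L: L is gray → back edge
Back edge closes the cycle L → J → H → A → L; its vertices are {A, H, J, L}.

A, H, J, L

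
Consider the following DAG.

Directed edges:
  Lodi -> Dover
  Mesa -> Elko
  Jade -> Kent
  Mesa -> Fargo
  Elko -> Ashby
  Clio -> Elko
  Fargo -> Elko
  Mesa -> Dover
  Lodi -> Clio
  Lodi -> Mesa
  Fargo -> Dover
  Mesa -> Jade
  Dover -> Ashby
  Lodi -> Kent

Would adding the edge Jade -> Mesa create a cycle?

Yes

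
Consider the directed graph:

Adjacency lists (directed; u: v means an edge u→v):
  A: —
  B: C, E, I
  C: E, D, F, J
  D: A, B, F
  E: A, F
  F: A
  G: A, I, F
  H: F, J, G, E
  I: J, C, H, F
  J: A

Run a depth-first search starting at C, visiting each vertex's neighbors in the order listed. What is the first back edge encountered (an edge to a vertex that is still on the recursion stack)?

DFS from C (visiting each vertex's neighbors in the order listed); mark gray on enter, black on exit:
C gray
  E gray
    A gray
    A black
    F gray
      F→A: A black — skip
    F black
  E black
  D gray
    D→A: A black — skip
    B gray
      B→C: C is gray → back edge
First back edge: B → C.

B→C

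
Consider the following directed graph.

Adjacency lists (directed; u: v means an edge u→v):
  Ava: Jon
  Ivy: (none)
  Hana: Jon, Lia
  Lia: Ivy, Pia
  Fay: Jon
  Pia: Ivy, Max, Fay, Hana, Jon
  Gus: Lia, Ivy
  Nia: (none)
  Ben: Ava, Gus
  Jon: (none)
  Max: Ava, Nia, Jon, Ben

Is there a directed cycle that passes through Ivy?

Ivy lies on a cycle iff there is a path from Ivy back to itself.
Exploring from Ivy, it never reaches itself; equivalently, its strongly connected component is a singleton.

No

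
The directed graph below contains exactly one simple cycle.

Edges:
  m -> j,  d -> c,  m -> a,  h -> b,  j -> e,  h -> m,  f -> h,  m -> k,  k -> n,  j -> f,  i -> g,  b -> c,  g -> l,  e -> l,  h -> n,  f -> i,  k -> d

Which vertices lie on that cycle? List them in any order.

DFS with gray/black marking from m:
m gray
  k gray
    d gray
      c gray
      c black
    d black
    n gray
    n black
  k black
  j gray
    e gray
      l gray
      l black
    e black
    f gray
      h gray
        b gray
          b→c: c black — skip
        b black
        h→n: n black — skip
        h→m: m is gray → back edge
Back edge closes the cycle m → j → f → h → m; its vertices are {f, h, j, m}.

f, h, j, m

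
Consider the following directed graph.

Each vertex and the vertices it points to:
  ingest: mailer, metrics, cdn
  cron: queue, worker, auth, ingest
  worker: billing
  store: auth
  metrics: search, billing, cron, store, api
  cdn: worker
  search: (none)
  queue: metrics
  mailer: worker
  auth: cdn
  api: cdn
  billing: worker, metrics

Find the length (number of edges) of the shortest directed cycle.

2

For each vertex v, BFS finds the shortest path from v back to v.
The shortest such closed walk is metrics → billing → metrics, length 2.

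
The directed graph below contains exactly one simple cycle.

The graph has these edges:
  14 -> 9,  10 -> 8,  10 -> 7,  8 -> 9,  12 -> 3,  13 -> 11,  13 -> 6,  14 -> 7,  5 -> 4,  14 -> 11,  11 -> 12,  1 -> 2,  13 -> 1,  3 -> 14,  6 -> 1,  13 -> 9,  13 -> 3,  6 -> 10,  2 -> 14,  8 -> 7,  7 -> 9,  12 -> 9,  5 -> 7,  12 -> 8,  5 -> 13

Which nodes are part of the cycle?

3, 11, 12, 14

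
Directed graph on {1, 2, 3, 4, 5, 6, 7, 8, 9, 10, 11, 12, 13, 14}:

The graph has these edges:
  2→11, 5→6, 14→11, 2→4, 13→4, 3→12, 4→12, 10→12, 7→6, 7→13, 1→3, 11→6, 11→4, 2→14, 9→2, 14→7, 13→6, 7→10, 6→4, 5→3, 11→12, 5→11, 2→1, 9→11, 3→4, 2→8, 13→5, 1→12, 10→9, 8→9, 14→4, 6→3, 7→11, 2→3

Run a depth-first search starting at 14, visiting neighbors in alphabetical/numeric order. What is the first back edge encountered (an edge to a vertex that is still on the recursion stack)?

8->9

DFS from 14 (visiting neighbors in alphabetical/numeric order); mark gray on enter, black on exit:
14 gray
  4 gray
    12 gray
    12 black
  4 black
  7 gray
    6 gray
      3 gray
        3→4: 4 black — skip
        3→12: 12 black — skip
      3 black
      6→4: 4 black — skip
    6 black
    10 gray
      9 gray
        2 gray
          1 gray
            1→3: 3 black — skip
            1→12: 12 black — skip
          1 black
          2→3: 3 black — skip
          2→4: 4 black — skip
          8 gray
            8→9: 9 is gray → back edge
First back edge: 8 → 9.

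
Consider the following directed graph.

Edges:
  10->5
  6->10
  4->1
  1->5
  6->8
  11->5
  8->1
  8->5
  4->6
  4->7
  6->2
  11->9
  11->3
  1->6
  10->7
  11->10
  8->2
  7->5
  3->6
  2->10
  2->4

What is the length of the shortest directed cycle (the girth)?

3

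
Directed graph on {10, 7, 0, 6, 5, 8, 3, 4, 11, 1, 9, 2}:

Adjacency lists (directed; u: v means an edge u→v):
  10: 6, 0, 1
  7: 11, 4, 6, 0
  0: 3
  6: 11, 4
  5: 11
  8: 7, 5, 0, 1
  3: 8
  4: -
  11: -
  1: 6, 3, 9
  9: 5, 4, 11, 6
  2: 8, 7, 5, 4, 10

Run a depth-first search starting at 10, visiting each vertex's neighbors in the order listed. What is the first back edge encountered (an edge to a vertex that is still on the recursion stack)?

7->0

DFS from 10 (visiting each vertex's neighbors in the order listed); mark gray on enter, black on exit:
10 gray
  6 gray
    11 gray
    11 black
    4 gray
    4 black
  6 black
  0 gray
    3 gray
      8 gray
        7 gray
          7→11: 11 black — skip
          7→4: 4 black — skip
          7→6: 6 black — skip
          7→0: 0 is gray → back edge
First back edge: 7 → 0.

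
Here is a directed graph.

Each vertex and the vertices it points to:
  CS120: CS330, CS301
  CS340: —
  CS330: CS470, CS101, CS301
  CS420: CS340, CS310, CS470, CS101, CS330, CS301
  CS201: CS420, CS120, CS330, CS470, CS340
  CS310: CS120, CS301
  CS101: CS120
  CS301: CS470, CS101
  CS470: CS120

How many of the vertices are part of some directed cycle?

5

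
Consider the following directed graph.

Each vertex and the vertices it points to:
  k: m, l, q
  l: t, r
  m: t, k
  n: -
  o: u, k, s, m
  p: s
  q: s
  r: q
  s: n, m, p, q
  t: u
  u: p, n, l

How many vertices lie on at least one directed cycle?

A vertex is on a directed cycle iff it belongs to a strongly connected component of size ≥ 2 (or has a self-loop).
The vertices on cycles are {k, l, m, p, q, r, s, t, u} — 9 in total.

9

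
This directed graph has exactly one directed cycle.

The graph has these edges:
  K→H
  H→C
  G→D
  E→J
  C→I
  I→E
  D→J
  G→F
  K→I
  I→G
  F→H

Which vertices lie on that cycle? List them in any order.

C, F, G, H, I

DFS with gray/black marking from I:
I gray
  E gray
    J gray
    J black
  E black
  G gray
    D gray
      D→J: J black — skip
    D black
    F gray
      H gray
        C gray
          C→I: I is gray → back edge
Back edge closes the cycle I → G → F → H → C → I; its vertices are {C, F, G, H, I}.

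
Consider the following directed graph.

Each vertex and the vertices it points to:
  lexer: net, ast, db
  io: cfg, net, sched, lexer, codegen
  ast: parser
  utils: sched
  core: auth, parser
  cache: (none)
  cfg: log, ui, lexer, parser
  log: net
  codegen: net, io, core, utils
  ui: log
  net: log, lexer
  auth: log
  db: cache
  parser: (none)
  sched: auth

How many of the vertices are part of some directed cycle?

5

A vertex is on a directed cycle iff it belongs to a strongly connected component of size ≥ 2 (or has a self-loop).
The vertices on cycles are {io, log, net, lexer, codegen} — 5 in total.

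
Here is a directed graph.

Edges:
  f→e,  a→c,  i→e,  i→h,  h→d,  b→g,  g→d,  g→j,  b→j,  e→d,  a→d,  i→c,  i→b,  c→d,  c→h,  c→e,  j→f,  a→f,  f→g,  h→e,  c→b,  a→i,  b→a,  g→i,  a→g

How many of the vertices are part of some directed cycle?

A vertex is on a directed cycle iff it belongs to a strongly connected component of size ≥ 2 (or has a self-loop).
The vertices on cycles are {a, b, c, f, g, i, j} — 7 in total.

7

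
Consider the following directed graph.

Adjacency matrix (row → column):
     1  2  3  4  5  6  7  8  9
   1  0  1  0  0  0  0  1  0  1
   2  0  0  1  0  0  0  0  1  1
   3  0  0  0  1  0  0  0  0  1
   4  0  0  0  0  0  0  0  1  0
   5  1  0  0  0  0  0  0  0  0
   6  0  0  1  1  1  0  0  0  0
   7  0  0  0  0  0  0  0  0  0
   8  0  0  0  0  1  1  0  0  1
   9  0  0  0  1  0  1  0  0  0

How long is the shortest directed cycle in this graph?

For each vertex v, BFS finds the shortest path from v back to v.
The shortest such closed walk is 8 → 6 → 4 → 8, length 3.

3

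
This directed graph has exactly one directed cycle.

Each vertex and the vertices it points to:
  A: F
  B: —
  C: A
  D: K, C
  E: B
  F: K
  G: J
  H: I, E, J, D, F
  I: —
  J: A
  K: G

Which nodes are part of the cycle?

A, F, G, J, K

DFS with gray/black marking from F:
F gray
  K gray
    G gray
      J gray
        A gray
          A→F: F is gray → back edge
Back edge closes the cycle F → K → G → J → A → F; its vertices are {A, F, G, J, K}.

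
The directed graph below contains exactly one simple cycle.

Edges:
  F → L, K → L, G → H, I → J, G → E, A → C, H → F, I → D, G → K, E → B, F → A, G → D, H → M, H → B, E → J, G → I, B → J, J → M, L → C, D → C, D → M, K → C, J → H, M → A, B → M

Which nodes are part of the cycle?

B, H, J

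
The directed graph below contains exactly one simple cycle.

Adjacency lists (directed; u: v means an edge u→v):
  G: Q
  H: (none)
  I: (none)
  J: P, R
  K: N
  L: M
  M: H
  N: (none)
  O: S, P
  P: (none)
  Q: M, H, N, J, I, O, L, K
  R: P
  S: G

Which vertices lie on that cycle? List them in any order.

G, O, Q, S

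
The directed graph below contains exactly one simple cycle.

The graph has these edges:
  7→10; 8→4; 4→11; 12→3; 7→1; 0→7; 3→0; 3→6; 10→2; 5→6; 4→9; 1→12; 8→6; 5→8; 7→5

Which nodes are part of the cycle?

0, 1, 3, 7, 12

DFS with gray/black marking from 7:
7 gray
  5 gray
    6 gray
    6 black
    8 gray
      4 gray
        9 gray
        9 black
        11 gray
        11 black
      4 black
      8→6: 6 black — skip
    8 black
  5 black
  1 gray
    12 gray
      3 gray
        3→6: 6 black — skip
        0 gray
          0→7: 7 is gray → back edge
Back edge closes the cycle 7 → 1 → 12 → 3 → 0 → 7; its vertices are {0, 1, 3, 7, 12}.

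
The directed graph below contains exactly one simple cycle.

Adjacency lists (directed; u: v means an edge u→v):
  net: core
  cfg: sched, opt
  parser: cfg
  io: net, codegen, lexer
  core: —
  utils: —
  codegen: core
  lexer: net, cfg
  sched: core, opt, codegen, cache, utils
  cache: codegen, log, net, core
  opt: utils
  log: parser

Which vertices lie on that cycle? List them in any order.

cfg, log, cache, sched, parser

DFS with gray/black marking from cfg:
cfg gray
  sched gray
    core gray
    core black
    opt gray
      utils gray
      utils black
    opt black
    codegen gray
      codegen→core: core black — skip
    codegen black
    cache gray
      cache→codegen: codegen black — skip
      log gray
        parser gray
          parser→cfg: cfg is gray → back edge
Back edge closes the cycle cfg → sched → cache → log → parser → cfg; its vertices are {cfg, log, cache, sched, parser}.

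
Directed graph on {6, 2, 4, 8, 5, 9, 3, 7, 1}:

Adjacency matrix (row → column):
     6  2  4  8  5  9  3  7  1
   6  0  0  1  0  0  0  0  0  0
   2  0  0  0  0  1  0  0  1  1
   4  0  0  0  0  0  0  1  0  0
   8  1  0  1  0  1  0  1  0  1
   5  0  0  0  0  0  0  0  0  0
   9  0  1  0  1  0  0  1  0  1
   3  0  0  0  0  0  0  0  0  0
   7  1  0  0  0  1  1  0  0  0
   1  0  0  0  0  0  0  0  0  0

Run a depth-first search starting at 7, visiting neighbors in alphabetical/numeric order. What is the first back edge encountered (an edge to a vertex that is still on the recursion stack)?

2->7

DFS from 7 (visiting neighbors in alphabetical/numeric order); mark gray on enter, black on exit:
7 gray
  5 gray
  5 black
  6 gray
    4 gray
      3 gray
      3 black
    4 black
  6 black
  9 gray
    1 gray
    1 black
    2 gray
      2→1: 1 black — skip
      2→5: 5 black — skip
      2→7: 7 is gray → back edge
First back edge: 2 → 7.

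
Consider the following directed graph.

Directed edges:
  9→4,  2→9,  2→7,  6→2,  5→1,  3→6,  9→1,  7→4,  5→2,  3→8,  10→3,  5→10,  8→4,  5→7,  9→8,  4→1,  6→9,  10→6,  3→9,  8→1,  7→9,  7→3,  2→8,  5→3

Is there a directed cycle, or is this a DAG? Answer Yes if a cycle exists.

Yes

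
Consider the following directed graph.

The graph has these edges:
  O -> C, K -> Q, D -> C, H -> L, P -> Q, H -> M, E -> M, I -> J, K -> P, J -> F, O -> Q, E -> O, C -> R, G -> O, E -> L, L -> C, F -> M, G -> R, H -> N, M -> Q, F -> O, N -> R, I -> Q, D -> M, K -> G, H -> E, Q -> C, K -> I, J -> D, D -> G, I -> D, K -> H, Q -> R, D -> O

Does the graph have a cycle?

No

DFS with white/gray/black marking, starting from E:
E gray
  M gray
    Q gray
      R gray
      R black
      C gray
        C→R: R black — skip
      C black
    Q black
  M black
  O gray
    O→Q: Q black — skip
    O→C: C black — skip
  O black
  L gray
    L→C: C black — skip
  L black
E black
D gray
  D→M: M black — skip
  G gray
    G→O: O black — skip
    G→R: R black — skip
  G black
  D→O: O black — skip
  D→C: C black — skip
D black
F gray
  F→M: M black — skip
  F→O: O black — skip
F black
H gray
  H→L: L black — skip
  N gray
    N→R: R black — skip
  N black
  H→M: M black — skip
  H→E: E black — skip
H black
I gray
  I→Q: Q black — skip
  I→D: D black — skip
  J gray
    J→F: F black — skip
    J→D: D black — skip
  J black
I black
K gray
  K→H: H black — skip
  K→Q: Q black — skip
  K→G: G black — skip
  P gray
    P→Q: Q black — skip
  P black
  K→I: I black — skip
K black
Every edge goes to a white or black vertex — no back edge, so the graph is acyclic.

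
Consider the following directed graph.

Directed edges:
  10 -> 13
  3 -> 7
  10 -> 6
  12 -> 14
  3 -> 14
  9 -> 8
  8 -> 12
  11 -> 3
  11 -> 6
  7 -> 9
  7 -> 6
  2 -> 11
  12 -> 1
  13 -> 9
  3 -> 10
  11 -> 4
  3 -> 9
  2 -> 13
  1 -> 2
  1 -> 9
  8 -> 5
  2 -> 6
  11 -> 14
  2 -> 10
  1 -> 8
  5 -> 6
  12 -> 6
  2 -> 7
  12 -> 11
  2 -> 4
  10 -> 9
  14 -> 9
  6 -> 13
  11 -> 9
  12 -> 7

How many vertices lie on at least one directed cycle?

A vertex is on a directed cycle iff it belongs to a strongly connected component of size ≥ 2 (or has a self-loop).
The vertices on cycles are {1, 2, 3, 5, 6, 7, 8, 9, 10, 11, 12, 13, 14} — 13 in total.

13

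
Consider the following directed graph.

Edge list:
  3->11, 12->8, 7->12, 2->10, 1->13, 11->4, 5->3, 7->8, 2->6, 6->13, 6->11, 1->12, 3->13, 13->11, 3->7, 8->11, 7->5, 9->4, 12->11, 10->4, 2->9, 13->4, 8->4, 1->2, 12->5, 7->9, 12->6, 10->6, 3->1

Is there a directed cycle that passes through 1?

1 is on a cycle iff 1 can reach itself via ≥1 edge.
1 → 12 → 5 → 3 → 1 — yes.

Yes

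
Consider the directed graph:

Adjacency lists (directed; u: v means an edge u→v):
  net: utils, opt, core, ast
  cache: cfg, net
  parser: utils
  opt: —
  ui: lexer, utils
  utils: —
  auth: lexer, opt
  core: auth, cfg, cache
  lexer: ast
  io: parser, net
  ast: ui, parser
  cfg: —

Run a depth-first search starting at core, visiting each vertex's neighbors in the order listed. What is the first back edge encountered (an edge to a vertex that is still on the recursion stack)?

DFS from core (visiting each vertex's neighbors in the order listed); mark gray on enter, black on exit:
core gray
  auth gray
    lexer gray
      ast gray
        ui gray
          ui→lexer: lexer is gray → back edge
First back edge: ui → lexer.

ui→lexer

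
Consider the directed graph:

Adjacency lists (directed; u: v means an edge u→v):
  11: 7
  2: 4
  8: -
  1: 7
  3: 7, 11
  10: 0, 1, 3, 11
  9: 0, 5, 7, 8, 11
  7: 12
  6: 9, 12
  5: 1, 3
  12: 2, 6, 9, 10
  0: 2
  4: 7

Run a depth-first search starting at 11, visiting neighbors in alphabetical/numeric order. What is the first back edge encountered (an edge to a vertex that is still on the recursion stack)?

4→7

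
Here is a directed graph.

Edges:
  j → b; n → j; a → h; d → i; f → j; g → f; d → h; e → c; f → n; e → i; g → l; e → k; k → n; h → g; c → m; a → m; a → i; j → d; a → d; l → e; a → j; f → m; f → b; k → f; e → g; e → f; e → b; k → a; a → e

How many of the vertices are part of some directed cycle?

A vertex is on a directed cycle iff it belongs to a strongly connected component of size ≥ 2 (or has a self-loop).
The vertices on cycles are {a, d, e, f, g, h, j, k, l, n} — 10 in total.

10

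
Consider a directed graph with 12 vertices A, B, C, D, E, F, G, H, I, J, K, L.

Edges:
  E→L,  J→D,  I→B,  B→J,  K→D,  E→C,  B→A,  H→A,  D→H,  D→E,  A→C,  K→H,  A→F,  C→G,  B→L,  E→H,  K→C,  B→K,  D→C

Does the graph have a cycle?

No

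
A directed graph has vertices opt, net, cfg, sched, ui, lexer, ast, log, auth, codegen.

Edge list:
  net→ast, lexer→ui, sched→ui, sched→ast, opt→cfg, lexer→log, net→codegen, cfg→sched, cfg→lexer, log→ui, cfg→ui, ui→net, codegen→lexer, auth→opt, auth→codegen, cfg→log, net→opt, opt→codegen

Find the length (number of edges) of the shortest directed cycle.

4

For each vertex v, BFS finds the shortest path from v back to v.
The shortest such closed walk is opt → cfg → ui → net → opt, length 4.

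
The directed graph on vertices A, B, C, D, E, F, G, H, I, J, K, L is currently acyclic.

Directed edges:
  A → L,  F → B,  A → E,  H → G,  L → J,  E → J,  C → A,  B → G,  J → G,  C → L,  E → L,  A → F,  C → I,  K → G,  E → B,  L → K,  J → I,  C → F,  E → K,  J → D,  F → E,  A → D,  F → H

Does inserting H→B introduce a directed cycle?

Adding H→B creates a cycle iff B can already reach H.
Explore from B: no path reaches H. The graph stays acyclic.

No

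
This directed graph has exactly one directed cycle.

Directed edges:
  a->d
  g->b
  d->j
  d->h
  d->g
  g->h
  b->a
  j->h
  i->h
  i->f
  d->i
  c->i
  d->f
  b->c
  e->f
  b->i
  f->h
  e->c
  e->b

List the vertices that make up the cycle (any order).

DFS with gray/black marking from b:
b gray
  c gray
    i gray
      h gray
      h black
      f gray
        f→h: h black — skip
      f black
    i black
  c black
  b→i: i black — skip
  a gray
    d gray
      d→i: i black — skip
      g gray
        g→h: h black — skip
        g→b: b is gray → back edge
Back edge closes the cycle b → a → d → g → b; its vertices are {a, b, d, g}.

a, b, d, g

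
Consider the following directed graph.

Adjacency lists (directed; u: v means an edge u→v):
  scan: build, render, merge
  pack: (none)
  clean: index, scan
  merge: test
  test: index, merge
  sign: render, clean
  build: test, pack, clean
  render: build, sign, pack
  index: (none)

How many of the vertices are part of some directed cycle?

7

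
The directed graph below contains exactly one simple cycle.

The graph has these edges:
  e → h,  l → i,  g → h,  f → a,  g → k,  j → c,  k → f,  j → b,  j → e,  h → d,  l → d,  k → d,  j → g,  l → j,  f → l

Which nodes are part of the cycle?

DFS with gray/black marking from f:
f gray
  a gray
  a black
  l gray
    d gray
    d black
    j gray
      b gray
      b black
      g gray
        h gray
          h→d: d black — skip
        h black
        k gray
          k→f: f is gray → back edge
Back edge closes the cycle f → l → j → g → k → f; its vertices are {f, g, j, k, l}.

f, g, j, k, l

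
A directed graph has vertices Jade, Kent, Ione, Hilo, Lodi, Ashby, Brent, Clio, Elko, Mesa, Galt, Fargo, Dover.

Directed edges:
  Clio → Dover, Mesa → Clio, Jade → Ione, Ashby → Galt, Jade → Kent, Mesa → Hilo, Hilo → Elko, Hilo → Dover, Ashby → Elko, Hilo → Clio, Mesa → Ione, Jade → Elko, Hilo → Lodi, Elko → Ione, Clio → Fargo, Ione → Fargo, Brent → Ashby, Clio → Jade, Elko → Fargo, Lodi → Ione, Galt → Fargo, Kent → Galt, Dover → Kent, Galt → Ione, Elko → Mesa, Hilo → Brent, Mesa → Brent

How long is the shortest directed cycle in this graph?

For each vertex v, BFS finds the shortest path from v back to v.
The shortest such closed walk is Hilo → Elko → Mesa → Hilo, length 3.

3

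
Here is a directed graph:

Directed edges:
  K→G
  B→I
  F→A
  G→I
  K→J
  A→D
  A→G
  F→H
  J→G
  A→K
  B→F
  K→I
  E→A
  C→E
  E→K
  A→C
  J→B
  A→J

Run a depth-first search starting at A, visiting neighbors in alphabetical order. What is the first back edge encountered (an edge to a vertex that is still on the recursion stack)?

E→A

DFS from A (visiting neighbors in alphabetical order); mark gray on enter, black on exit:
A gray
  C gray
    E gray
      E→A: A is gray → back edge
First back edge: E → A.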